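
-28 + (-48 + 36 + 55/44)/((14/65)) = -4363/56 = -77.91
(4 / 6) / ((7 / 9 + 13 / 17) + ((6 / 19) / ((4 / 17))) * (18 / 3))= 1938 / 27893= 0.07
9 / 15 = 3 / 5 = 0.60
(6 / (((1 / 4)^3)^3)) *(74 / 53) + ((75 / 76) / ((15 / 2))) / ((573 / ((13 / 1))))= 2534318017909 / 1154022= 2196074.27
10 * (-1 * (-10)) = 100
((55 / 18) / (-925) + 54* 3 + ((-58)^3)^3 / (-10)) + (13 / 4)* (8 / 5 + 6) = 1236705180151191362 / 1665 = 742765873964679.50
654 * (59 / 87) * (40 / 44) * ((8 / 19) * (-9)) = -1527.91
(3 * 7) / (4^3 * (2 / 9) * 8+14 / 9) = 63 / 346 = 0.18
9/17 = 0.53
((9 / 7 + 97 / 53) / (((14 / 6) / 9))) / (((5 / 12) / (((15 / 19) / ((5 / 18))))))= 20225376 / 246715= 81.98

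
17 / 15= 1.13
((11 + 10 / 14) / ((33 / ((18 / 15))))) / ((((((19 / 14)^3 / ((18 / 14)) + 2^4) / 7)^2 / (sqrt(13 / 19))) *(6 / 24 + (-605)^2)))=57155632128 *sqrt(247) / 6131839728564320705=0.00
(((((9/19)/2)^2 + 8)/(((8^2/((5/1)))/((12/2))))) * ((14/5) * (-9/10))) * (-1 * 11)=24185007/231040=104.68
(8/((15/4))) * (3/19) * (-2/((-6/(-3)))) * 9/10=-144/475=-0.30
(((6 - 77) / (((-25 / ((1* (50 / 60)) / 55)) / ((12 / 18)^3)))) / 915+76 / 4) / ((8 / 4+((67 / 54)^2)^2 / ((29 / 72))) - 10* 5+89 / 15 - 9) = -5457917834946 / 12979165061225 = -0.42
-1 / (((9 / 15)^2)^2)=-625 / 81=-7.72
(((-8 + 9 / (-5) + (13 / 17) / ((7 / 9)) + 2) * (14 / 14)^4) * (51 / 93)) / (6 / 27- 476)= 18252 / 2322985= 0.01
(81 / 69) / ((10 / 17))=459 / 230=2.00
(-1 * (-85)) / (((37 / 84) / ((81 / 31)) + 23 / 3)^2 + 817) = 231472080 / 2392035329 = 0.10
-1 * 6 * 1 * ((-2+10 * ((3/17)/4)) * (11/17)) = 6.05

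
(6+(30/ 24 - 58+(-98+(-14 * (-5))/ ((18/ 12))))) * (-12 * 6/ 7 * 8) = 8400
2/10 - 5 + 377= 1861/5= 372.20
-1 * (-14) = 14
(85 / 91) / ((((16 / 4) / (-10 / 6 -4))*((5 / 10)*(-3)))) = 1445 / 1638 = 0.88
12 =12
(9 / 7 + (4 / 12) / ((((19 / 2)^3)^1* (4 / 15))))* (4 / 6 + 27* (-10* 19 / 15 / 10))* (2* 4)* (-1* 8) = 1989497792 / 720195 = 2762.44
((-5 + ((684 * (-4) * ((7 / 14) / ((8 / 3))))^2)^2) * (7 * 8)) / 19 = 3878443663136 / 19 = 204128613849.26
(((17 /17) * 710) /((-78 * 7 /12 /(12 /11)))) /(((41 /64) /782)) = -852817920 /41041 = -20779.66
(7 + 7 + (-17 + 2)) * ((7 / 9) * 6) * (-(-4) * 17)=-952 / 3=-317.33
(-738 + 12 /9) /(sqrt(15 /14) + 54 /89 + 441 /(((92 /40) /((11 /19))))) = -580413932447440 /87931928481427 + 3342990642290*sqrt(210) /791387356332843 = -6.54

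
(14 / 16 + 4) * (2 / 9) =13 / 12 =1.08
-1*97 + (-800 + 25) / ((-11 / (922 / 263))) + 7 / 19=150.36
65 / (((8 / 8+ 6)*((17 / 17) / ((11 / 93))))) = 715 / 651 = 1.10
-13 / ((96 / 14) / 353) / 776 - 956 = -35641211 / 37248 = -956.86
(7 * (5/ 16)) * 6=105/ 8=13.12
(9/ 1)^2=81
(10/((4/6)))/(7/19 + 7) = 2.04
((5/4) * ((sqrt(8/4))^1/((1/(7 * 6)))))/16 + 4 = 4 + 105 * sqrt(2)/32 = 8.64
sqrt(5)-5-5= -7.76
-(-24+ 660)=-636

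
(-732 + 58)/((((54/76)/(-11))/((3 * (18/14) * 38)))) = 10705816/7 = 1529402.29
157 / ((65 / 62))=9734 / 65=149.75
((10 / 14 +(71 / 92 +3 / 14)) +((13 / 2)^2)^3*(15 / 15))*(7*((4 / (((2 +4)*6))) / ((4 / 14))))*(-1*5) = -27199681915 / 26496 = -1026558.04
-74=-74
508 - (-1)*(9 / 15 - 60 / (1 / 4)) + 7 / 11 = 14808 / 55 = 269.24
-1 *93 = -93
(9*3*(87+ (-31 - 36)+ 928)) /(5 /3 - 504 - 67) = -19197 /427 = -44.96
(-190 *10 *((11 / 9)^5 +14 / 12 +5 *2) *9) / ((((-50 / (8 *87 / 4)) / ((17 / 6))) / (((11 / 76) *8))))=17796800098 / 6561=2712513.35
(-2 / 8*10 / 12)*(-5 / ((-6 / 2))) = -25 / 72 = -0.35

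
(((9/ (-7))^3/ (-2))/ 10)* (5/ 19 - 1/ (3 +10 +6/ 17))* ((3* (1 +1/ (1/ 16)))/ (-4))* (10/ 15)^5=-35496/ 1056685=-0.03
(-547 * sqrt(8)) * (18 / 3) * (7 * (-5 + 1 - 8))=551376 * sqrt(2)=779763.42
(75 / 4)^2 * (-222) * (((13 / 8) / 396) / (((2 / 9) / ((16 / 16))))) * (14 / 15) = -3787875 / 2816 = -1345.13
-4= -4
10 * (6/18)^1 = 3.33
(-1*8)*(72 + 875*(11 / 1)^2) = -847576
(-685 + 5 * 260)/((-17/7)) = -4305/17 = -253.24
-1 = -1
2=2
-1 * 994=-994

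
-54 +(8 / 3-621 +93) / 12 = -880 / 9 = -97.78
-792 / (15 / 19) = -5016 / 5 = -1003.20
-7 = -7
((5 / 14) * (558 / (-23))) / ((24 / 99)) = -46035 / 1288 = -35.74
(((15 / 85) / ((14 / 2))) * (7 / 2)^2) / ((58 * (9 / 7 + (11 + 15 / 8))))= 147 / 390949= 0.00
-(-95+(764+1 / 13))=-8698 / 13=-669.08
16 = 16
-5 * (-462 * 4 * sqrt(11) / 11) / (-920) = -21 * sqrt(11) / 23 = -3.03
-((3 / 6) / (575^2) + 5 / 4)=-1653127 / 1322500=-1.25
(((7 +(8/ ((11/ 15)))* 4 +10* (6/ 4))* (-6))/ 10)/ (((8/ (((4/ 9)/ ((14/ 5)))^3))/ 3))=-18050/ 305613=-0.06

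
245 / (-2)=-245 / 2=-122.50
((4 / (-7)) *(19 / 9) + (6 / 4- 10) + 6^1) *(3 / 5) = -467 / 210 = -2.22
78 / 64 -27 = -825 / 32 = -25.78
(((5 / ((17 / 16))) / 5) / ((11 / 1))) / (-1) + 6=1106 / 187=5.91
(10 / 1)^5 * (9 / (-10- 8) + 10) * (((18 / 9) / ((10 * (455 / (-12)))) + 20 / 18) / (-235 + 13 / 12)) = -3441584000 / 766311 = -4491.11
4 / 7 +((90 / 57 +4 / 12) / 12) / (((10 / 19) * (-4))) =4997 / 10080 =0.50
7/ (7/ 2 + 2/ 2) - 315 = -2821/ 9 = -313.44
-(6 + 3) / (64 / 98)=-441 / 32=-13.78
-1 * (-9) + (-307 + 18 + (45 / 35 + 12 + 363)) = 674 / 7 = 96.29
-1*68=-68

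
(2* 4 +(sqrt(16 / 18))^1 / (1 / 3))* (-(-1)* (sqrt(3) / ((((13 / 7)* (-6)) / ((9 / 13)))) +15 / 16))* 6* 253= 2277* (845 - 56* sqrt(3))* (sqrt(2) +4) / 676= 13641.32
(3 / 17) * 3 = 9 / 17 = 0.53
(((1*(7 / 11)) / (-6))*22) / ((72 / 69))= -161 / 72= -2.24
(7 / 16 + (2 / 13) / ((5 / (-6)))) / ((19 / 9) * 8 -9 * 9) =-2367 / 600080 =-0.00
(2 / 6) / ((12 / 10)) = 5 / 18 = 0.28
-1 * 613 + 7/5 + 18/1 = -2968/5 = -593.60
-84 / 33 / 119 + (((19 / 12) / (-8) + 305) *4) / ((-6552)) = -6100799 / 29405376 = -0.21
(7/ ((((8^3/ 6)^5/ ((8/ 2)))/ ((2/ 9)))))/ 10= 189/ 1374389534720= 0.00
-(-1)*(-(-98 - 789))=887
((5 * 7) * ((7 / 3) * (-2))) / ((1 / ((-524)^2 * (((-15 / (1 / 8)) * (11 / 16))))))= 3699911600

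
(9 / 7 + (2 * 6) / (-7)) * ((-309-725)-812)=5538 / 7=791.14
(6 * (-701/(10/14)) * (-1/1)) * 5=29442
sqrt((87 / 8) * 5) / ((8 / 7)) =7 * sqrt(870) / 32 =6.45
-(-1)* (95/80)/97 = 19/1552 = 0.01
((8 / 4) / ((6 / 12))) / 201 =4 / 201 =0.02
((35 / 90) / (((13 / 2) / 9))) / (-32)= -7 / 416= -0.02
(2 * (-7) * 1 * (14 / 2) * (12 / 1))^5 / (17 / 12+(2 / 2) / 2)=-26990930365120512 / 23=-1173518711526978.78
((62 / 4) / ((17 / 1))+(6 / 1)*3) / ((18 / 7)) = 4501 / 612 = 7.35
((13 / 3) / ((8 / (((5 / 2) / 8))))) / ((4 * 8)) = 65 / 12288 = 0.01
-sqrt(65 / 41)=-sqrt(2665) / 41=-1.26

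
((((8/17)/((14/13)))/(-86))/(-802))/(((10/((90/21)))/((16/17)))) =624/244178123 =0.00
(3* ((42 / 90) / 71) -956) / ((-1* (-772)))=-339373 / 274060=-1.24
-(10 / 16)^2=-25 / 64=-0.39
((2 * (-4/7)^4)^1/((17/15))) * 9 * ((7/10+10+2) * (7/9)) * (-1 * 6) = -585216/5831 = -100.36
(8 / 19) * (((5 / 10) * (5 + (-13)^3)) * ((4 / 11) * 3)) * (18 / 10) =-946944 / 1045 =-906.17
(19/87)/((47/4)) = 76/4089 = 0.02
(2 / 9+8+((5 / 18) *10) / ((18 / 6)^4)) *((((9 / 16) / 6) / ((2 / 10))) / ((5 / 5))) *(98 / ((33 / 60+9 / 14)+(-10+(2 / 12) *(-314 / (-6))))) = -51612925 / 11556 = -4466.33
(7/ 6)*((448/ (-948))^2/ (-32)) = -1372/ 168507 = -0.01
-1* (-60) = 60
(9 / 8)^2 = 81 / 64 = 1.27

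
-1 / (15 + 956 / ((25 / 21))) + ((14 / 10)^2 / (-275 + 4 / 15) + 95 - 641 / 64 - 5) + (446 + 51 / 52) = 14211572812217 / 26969142720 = 526.96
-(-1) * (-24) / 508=-6 / 127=-0.05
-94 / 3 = -31.33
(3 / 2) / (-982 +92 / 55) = -165 / 107836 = -0.00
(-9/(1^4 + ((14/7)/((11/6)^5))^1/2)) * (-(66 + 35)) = 146395359/168827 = 867.13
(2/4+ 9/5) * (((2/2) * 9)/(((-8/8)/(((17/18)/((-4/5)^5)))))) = 244375/4096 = 59.66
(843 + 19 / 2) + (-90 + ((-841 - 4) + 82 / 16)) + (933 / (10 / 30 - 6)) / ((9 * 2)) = -11767 / 136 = -86.52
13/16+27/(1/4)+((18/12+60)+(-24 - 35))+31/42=37649/336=112.05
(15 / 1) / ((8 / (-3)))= -45 / 8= -5.62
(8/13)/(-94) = -4/611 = -0.01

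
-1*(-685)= 685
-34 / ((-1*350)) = 17 / 175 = 0.10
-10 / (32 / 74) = -185 / 8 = -23.12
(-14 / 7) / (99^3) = -2 / 970299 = -0.00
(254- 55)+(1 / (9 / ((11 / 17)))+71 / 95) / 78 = 8677853 / 43605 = 199.01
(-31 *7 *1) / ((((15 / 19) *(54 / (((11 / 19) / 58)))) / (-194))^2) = -247052113 / 551780100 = -0.45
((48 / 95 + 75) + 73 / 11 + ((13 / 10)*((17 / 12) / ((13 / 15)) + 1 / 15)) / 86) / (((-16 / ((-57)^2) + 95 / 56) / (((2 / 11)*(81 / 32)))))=22.36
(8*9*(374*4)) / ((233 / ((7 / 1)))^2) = 5277888 / 54289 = 97.22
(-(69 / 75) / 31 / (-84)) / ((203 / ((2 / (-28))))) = -23 / 185014200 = -0.00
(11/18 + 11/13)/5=341/1170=0.29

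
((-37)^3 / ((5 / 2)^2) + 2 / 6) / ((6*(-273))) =607811 / 122850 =4.95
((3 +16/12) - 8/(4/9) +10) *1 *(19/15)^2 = -3971/675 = -5.88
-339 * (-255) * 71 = 6137595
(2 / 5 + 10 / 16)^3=68921 / 64000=1.08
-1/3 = -0.33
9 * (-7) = -63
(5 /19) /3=0.09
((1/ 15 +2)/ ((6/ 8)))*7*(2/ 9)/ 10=868/ 2025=0.43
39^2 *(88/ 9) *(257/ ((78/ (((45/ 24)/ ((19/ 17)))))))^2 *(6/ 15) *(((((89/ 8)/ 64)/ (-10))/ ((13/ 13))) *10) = -93436548095/ 2957312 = -31595.09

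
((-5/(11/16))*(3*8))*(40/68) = -19200/187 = -102.67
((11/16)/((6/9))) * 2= 33/16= 2.06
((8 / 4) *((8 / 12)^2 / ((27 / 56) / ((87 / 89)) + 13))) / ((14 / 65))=60320 / 197217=0.31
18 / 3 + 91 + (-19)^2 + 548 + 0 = 1006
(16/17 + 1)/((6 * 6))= 11/204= 0.05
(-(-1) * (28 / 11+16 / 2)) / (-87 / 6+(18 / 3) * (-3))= -232 / 715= -0.32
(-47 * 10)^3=-103823000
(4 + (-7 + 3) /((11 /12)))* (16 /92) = -16 /253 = -0.06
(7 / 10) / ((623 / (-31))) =-31 / 890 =-0.03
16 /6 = 8 /3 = 2.67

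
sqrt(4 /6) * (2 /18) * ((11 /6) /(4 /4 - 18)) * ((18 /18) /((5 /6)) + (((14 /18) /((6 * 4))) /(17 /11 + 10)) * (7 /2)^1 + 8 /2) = -15720749 * sqrt(6) /755477280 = -0.05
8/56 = 1/7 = 0.14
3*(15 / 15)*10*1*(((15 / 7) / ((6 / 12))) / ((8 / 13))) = 208.93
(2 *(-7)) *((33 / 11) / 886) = -0.05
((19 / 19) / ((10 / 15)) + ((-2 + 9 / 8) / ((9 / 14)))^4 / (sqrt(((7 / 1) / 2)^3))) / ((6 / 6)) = 117649*sqrt(14) / 839808 + 3 / 2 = 2.02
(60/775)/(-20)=-3/775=-0.00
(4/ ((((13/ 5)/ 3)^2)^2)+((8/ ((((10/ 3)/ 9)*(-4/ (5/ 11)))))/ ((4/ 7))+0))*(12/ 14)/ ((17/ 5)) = 52679565/ 74772698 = 0.70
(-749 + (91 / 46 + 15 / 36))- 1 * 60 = -806.61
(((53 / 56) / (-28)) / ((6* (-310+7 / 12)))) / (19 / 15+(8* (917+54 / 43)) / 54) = 307665 / 2320214906576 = 0.00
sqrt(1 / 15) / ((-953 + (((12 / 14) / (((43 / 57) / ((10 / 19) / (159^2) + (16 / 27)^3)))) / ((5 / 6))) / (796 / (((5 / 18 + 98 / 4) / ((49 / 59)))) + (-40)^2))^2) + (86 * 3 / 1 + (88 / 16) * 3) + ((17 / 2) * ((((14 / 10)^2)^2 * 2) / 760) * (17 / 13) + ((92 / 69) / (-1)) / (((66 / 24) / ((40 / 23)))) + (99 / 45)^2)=18127528246201869928309627456335 * sqrt(15) / 246953674107044109895992086979735091489 + 1305792357251 / 4686825000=278.61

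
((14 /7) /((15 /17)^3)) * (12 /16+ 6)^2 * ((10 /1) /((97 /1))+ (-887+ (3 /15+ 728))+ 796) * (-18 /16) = -92253066507 /970000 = -95106.25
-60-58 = -118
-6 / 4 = -3 / 2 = -1.50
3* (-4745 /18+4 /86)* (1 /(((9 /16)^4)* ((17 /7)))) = -46792474624 /14388273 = -3252.13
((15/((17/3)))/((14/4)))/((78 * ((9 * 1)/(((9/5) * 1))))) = 3/1547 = 0.00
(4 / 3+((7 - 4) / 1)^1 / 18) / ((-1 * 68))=-3 / 136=-0.02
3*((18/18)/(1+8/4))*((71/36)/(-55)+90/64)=21707/15840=1.37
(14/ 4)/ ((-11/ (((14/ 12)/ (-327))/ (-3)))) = -49/ 129492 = -0.00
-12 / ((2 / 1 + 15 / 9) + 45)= -18 / 73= -0.25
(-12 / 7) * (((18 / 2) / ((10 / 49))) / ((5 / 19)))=-7182 / 25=-287.28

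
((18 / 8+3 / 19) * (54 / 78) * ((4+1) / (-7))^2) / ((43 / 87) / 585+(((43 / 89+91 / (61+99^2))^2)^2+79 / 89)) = 23918029779069730950450801880500 / 26638715557889515486799001355453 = 0.90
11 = 11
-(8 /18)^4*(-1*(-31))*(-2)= 15872 /6561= 2.42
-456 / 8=-57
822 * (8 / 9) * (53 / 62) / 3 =58088 / 279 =208.20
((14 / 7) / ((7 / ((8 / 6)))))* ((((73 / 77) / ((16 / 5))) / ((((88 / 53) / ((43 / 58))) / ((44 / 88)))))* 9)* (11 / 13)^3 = 27450555 / 199803968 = 0.14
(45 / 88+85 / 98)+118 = 514761 / 4312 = 119.38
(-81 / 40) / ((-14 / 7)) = 81 / 80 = 1.01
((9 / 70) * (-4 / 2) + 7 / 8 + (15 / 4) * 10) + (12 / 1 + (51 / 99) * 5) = 486889 / 9240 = 52.69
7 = 7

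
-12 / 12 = -1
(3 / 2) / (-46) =-0.03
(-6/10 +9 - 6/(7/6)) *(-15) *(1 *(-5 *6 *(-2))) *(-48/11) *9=115125.19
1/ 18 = 0.06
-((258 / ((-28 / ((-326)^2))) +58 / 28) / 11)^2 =-1553326005625 / 196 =-7925132681.76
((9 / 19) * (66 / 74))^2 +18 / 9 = 1076627 / 494209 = 2.18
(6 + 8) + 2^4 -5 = 25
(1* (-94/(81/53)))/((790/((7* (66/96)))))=-191807/511920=-0.37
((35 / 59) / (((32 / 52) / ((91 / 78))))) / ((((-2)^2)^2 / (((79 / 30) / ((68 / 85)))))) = 251615 / 1087488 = 0.23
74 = 74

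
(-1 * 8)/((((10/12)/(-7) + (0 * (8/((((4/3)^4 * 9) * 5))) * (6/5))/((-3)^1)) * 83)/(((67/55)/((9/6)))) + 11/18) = 135072/195107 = 0.69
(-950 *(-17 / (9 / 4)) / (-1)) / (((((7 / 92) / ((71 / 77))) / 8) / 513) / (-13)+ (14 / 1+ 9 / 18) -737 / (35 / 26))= 87549754656000 / 6501004921153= 13.47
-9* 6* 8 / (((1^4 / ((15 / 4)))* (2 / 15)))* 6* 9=-656100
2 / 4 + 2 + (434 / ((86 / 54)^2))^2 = 200217295997 / 6837602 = 29281.80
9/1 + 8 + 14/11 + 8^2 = 905/11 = 82.27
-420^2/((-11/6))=1058400/11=96218.18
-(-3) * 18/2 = 27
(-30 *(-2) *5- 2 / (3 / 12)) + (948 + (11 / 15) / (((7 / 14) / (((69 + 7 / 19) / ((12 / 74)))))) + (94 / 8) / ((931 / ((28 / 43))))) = 480586541 / 257355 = 1867.41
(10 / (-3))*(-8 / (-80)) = -1 / 3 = -0.33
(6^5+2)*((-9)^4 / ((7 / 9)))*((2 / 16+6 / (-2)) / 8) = -5281755903 / 224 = -23579267.42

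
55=55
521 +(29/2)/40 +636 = 92589/80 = 1157.36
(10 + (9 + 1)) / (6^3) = 5 / 54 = 0.09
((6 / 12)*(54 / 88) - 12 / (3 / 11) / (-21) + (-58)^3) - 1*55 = -360664177 / 1848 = -195164.60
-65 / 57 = -1.14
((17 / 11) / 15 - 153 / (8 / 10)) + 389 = 130583 / 660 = 197.85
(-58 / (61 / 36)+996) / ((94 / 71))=726.44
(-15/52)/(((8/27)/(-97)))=39285/416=94.44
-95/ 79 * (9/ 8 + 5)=-4655/ 632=-7.37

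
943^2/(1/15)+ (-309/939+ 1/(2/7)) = 8350050095/626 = 13338738.17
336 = 336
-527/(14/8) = -2108/7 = -301.14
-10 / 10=-1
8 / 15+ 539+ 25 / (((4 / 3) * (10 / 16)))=8543 / 15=569.53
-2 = -2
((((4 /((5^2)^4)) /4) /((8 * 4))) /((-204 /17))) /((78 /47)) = -47 /11700000000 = -0.00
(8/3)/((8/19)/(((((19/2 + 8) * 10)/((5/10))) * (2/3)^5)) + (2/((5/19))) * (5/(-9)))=-638400/1008613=-0.63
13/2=6.50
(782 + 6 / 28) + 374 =16187 / 14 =1156.21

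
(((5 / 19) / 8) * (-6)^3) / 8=-135 / 152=-0.89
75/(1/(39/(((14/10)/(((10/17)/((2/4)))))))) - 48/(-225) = 21939404/8925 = 2458.20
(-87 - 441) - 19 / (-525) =-277181 / 525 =-527.96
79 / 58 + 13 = 833 / 58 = 14.36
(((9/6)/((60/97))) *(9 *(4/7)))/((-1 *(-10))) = 873/700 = 1.25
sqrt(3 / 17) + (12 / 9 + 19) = sqrt(51) / 17 + 61 / 3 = 20.75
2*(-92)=-184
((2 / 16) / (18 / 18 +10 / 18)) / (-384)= -0.00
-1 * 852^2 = -725904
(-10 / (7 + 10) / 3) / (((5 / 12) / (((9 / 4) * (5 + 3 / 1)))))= -144 / 17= -8.47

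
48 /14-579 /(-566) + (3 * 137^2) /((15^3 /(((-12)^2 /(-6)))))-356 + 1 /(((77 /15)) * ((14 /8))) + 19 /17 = -1460044744591 /1944846750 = -750.72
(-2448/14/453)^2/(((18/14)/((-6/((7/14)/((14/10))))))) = -221952/114005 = -1.95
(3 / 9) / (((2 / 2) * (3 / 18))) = 2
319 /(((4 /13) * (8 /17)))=2203.09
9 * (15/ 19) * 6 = 810/ 19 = 42.63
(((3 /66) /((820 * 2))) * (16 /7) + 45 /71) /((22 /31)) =11011138 /12328085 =0.89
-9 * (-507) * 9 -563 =40504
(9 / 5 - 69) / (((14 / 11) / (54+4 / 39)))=-37136 / 13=-2856.62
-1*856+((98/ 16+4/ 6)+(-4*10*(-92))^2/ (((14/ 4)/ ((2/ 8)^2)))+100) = 40501333/ 168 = 241079.36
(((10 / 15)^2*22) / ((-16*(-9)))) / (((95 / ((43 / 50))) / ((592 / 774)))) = 814 / 1731375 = 0.00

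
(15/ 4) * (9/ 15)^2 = 27/ 20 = 1.35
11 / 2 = 5.50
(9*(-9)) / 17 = -81 / 17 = -4.76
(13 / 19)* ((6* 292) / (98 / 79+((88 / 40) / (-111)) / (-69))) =966.10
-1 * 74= -74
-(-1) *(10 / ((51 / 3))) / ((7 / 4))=40 / 119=0.34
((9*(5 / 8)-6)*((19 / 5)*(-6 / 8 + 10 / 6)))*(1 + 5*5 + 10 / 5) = -1463 / 40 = -36.58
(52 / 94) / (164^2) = 13 / 632056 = 0.00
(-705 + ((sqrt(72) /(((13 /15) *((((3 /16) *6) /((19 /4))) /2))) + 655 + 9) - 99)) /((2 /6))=-420 + 2280 *sqrt(2) /13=-171.97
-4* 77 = -308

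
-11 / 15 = -0.73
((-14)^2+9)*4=820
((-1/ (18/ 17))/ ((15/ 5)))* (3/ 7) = -17/ 126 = -0.13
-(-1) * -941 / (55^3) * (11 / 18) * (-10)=941 / 27225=0.03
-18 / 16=-9 / 8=-1.12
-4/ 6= -2/ 3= -0.67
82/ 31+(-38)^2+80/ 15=135034/ 93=1451.98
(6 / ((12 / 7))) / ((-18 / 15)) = -35 / 12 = -2.92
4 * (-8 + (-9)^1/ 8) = -73/ 2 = -36.50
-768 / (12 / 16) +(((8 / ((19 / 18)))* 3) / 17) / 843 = -92941168 / 90763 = -1024.00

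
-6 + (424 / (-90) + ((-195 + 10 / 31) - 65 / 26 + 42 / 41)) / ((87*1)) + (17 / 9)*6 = 30100111 / 9951930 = 3.02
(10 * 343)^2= 11764900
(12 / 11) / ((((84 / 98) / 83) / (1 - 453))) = -47747.64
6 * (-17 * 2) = -204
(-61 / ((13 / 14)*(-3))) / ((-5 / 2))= -1708 / 195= -8.76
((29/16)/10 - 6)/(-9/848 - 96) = 7049/116310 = 0.06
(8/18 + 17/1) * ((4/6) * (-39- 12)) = -5338/9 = -593.11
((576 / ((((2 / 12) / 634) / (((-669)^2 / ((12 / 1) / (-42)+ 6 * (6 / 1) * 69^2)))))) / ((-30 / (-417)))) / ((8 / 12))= 119294749.14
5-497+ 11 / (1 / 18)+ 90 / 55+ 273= -213 / 11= -19.36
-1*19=-19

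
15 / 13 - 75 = -73.85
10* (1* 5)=50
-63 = -63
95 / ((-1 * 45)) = -19 / 9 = -2.11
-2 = -2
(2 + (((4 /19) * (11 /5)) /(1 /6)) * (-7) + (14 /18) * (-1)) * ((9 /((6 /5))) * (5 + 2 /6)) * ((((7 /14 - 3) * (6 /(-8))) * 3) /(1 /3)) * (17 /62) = -3974685 /1178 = -3374.10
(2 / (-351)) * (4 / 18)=-4 / 3159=-0.00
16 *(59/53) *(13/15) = 12272/795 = 15.44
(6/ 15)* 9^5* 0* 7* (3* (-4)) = 0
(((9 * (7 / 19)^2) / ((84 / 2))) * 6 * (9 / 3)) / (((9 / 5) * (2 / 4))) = 210 / 361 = 0.58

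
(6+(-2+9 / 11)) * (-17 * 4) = -3604 / 11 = -327.64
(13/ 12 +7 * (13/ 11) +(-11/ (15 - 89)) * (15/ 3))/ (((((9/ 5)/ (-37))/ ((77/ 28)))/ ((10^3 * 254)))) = -3915171875/ 27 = -145006365.74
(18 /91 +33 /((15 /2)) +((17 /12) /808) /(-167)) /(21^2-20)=3387425609 /310171985760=0.01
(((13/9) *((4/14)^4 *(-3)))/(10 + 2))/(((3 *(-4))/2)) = 26/64827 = 0.00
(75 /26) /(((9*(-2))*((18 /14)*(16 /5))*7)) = -125 /22464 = -0.01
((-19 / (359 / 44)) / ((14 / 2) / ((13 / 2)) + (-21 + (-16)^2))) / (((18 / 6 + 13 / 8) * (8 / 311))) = -307268 / 3705957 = -0.08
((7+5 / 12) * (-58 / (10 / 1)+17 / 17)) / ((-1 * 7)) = 178 / 35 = 5.09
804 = 804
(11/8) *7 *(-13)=-1001/8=-125.12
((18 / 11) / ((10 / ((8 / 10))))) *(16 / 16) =36 / 275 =0.13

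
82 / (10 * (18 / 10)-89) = -82 / 71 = -1.15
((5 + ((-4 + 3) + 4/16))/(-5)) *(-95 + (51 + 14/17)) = 367/10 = 36.70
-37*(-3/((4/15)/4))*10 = 16650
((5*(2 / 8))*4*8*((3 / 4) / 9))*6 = 20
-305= -305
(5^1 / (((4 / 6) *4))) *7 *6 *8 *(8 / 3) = 1680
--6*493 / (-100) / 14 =-1479 / 700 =-2.11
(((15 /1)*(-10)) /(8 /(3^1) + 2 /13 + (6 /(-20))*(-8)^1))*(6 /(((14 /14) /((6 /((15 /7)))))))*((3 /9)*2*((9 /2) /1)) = -737100 /509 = -1448.13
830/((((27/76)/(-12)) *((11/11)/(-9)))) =252320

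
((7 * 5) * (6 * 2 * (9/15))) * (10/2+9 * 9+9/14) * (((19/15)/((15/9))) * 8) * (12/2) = 19912608/25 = 796504.32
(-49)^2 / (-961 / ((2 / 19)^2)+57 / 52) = -31213 / 1127479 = -0.03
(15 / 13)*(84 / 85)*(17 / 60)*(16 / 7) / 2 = 24 / 65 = 0.37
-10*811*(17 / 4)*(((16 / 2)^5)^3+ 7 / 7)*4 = -4850869379887405710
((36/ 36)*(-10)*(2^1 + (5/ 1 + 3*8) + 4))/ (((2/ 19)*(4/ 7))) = -23275/ 4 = -5818.75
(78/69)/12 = 13/138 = 0.09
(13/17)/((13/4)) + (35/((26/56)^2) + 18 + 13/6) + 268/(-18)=8681743/51714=167.88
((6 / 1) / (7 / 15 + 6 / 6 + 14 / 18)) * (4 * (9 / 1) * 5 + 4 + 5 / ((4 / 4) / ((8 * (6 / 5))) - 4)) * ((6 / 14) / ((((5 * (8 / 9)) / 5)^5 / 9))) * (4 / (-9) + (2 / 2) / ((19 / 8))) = -102140302995 / 1286129152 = -79.42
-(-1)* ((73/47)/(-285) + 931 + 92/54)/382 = 56220719/23026005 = 2.44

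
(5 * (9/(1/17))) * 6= 4590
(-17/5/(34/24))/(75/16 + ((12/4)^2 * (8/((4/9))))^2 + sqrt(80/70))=-564451776/6173382605195 + 6144 * sqrt(14)/6173382605195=-0.00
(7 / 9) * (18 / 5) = 14 / 5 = 2.80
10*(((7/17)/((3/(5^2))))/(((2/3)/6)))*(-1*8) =-42000/17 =-2470.59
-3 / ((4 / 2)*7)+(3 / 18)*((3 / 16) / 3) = -137 / 672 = -0.20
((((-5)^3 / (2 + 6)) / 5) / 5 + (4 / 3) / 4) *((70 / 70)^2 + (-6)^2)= -259 / 24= -10.79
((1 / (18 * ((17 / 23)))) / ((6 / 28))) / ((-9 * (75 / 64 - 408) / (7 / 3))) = 72128 / 322676541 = 0.00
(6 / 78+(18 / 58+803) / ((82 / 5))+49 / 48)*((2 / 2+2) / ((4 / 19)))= 705968275 / 989248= 713.64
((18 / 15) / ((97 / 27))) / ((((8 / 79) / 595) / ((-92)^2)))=1611293796 / 97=16611276.25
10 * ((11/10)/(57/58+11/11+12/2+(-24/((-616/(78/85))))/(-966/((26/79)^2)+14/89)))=1120247515390850/812969183617321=1.38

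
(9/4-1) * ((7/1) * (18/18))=35/4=8.75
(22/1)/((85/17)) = 4.40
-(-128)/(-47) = -128/47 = -2.72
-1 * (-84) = 84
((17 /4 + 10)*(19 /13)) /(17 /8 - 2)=2166 /13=166.62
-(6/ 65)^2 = -36/ 4225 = -0.01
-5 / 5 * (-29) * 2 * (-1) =-58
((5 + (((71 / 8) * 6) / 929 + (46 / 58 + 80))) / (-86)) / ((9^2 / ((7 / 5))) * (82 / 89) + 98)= -5763737455 / 873610849856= -0.01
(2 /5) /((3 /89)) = 178 /15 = 11.87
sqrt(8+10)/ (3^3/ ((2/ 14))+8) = 3*sqrt(2)/ 197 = 0.02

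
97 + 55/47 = 4614/47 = 98.17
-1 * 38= -38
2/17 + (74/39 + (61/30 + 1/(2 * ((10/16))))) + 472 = 210767/442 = 476.85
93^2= 8649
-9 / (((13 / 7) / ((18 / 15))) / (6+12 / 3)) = -756 / 13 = -58.15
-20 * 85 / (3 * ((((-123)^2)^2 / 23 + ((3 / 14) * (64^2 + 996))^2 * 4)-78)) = -1915900 / 49747648653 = -0.00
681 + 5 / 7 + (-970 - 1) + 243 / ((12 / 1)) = -7533 / 28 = -269.04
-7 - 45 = -52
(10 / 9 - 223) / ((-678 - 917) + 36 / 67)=133799 / 961461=0.14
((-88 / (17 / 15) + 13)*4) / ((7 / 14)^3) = -35168 / 17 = -2068.71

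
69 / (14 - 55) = -69 / 41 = -1.68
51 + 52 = 103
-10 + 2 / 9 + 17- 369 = -3256 / 9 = -361.78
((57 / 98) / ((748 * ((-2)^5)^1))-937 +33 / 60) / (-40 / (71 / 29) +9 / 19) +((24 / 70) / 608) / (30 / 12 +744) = 420298292237214207 / 7120248187162880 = 59.03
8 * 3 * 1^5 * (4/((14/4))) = 27.43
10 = 10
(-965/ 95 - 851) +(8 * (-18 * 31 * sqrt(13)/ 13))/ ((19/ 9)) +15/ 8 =-1445.75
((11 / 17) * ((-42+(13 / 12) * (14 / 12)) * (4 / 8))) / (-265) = 32263 / 648720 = 0.05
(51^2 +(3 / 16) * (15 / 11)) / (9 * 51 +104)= 457821 / 99088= 4.62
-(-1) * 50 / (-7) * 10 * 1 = -500 / 7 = -71.43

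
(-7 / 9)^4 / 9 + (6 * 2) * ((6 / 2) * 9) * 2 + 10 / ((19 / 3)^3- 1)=130725150263 / 201711384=648.08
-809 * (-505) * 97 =39628865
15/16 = 0.94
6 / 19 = 0.32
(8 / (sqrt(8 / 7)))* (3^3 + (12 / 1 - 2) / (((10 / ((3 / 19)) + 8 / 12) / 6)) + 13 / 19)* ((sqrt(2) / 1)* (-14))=-4240.65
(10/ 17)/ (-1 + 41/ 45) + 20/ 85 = -217/ 34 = -6.38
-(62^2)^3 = -56800235584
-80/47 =-1.70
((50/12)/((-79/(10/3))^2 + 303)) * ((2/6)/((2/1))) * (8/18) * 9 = 2500/778221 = 0.00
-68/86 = -34/43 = -0.79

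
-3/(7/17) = -51/7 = -7.29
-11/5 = -2.20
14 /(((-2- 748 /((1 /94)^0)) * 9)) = -7 /3375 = -0.00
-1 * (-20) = 20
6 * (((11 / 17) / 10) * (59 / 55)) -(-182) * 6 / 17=27477 / 425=64.65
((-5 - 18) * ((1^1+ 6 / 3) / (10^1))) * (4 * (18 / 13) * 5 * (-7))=17388 / 13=1337.54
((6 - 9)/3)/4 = -1/4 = -0.25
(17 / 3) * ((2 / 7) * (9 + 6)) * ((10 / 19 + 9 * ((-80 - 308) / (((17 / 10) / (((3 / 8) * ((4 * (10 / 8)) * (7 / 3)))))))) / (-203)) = 1075.06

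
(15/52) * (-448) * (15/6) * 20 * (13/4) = -21000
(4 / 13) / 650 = 2 / 4225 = 0.00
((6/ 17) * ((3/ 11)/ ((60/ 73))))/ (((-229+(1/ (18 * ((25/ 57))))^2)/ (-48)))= 23652000/ 963449993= 0.02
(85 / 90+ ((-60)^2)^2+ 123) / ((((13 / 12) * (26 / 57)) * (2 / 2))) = 340950953 / 13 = 26226996.38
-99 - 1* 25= -124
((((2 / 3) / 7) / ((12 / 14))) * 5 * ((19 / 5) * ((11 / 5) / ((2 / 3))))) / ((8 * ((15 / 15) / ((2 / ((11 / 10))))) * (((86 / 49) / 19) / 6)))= 17689 / 172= 102.84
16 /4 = 4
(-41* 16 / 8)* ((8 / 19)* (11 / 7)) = -7216 / 133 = -54.26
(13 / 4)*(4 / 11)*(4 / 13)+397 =4371 / 11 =397.36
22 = 22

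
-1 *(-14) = 14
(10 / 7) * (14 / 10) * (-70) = -140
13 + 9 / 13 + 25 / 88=15989 / 1144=13.98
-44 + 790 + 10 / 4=1497 / 2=748.50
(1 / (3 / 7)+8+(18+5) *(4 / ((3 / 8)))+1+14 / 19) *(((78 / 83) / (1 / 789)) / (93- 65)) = 10749336 / 1577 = 6816.32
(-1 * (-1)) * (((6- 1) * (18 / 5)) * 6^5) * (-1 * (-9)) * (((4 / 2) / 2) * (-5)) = -6298560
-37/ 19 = -1.95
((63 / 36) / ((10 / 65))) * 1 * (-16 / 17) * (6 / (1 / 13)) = -14196 / 17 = -835.06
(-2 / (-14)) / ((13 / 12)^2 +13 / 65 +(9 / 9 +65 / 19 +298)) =13680 / 29091377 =0.00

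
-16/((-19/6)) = 96/19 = 5.05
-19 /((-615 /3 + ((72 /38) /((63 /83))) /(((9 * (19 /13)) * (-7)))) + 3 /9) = 0.09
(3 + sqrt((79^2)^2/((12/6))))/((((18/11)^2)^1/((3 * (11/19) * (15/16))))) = 6655/3648 + 41533855 * sqrt(2)/21888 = 2685.38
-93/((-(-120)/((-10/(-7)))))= -31/28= -1.11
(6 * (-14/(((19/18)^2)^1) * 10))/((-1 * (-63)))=-4320/361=-11.97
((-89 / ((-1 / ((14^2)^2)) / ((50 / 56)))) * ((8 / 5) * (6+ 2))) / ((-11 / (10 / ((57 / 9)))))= -5608788.52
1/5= 0.20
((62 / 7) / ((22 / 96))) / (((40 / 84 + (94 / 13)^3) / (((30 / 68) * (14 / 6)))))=171629640 / 1632905879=0.11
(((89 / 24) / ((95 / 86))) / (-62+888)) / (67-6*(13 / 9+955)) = -3827 / 5340668200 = -0.00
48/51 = 16/17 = 0.94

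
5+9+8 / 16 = 29 / 2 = 14.50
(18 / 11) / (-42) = -3 / 77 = -0.04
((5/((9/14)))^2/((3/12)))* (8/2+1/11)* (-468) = -5096000/11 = -463272.73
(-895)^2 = 801025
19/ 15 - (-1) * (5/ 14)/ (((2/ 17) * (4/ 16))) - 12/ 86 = 13.27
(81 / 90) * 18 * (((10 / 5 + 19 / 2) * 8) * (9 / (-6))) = -11178 / 5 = -2235.60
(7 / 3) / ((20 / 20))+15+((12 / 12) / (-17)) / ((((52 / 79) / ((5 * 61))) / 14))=-483011 / 1326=-364.26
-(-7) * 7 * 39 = 1911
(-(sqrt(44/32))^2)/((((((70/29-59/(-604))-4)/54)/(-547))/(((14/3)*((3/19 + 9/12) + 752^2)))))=-7926892478562673/110086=-72006363012.21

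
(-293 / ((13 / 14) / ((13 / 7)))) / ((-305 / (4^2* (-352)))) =-3300352 / 305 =-10820.83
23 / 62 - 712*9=-6407.63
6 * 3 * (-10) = -180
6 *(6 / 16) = 9 / 4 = 2.25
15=15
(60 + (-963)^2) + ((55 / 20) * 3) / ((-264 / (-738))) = 14839233 / 16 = 927452.06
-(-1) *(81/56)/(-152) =-81/8512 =-0.01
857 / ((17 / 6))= 5142 / 17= 302.47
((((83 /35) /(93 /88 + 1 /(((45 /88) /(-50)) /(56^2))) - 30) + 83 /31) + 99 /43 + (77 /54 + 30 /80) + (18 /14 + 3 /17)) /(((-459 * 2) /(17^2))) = 6.85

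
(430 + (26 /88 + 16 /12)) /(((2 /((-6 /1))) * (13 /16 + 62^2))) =-227900 /676687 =-0.34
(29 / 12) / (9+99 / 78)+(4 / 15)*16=36061 / 8010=4.50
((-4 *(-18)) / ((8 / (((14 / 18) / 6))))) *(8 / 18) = 14 / 27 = 0.52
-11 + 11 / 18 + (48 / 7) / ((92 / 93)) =-10019 / 2898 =-3.46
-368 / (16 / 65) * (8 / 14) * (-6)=35880 / 7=5125.71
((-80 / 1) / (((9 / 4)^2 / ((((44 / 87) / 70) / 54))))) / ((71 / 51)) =-47872 / 31521231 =-0.00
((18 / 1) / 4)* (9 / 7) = 81 / 14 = 5.79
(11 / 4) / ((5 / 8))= 22 / 5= 4.40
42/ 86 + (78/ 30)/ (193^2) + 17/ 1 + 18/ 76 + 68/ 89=500780985193/ 27084865370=18.49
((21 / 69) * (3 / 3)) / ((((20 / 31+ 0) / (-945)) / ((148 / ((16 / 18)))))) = -74224.61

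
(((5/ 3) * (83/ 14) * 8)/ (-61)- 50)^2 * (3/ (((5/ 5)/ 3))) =4317804100/ 182329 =23681.39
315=315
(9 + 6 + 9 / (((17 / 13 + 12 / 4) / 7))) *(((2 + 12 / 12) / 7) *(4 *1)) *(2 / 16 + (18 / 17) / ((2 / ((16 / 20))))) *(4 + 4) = 265203 / 1190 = 222.86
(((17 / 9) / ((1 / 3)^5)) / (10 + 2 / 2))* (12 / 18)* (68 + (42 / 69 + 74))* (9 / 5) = 1806624 / 253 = 7140.81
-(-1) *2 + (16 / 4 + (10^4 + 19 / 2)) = 20031 / 2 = 10015.50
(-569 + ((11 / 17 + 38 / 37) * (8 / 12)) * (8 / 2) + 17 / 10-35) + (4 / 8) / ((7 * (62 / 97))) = -1631702893 / 2729860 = -597.72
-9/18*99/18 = -11/4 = -2.75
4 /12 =1 /3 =0.33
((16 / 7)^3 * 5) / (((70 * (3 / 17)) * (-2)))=-17408 / 7203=-2.42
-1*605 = -605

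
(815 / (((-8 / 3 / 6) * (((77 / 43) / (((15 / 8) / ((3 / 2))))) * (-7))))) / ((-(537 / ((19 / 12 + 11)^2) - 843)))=2397183135 / 11006474864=0.22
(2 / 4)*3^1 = 3 / 2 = 1.50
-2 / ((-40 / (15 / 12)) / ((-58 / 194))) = -29 / 1552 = -0.02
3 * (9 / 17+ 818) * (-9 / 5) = -75141 / 17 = -4420.06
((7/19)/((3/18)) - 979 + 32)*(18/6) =-53853/19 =-2834.37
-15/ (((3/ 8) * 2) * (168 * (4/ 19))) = -95/ 168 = -0.57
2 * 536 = 1072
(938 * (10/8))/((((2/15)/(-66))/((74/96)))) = -14316225/32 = -447382.03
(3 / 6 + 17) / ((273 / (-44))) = -110 / 39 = -2.82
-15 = -15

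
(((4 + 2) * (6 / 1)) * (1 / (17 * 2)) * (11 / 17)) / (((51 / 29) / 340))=38280 / 289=132.46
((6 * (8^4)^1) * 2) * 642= 31555584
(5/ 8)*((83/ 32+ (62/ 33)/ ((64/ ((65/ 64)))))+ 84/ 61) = 82465135/ 32980992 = 2.50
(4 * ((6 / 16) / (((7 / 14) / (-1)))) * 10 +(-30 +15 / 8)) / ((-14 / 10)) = 41.52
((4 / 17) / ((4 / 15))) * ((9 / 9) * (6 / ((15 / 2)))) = 12 / 17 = 0.71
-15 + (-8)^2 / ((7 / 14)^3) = 497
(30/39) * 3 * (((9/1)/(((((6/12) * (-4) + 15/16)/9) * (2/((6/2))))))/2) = -29160/221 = -131.95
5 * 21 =105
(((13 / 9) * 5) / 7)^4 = 17850625 / 15752961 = 1.13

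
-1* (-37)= 37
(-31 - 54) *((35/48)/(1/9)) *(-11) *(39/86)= 3828825/1376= 2782.58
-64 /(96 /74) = -148 /3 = -49.33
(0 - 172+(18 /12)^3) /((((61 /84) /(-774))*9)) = 1218147 /61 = 19969.62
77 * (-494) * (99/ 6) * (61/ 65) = -2945019/ 5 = -589003.80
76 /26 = 38 /13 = 2.92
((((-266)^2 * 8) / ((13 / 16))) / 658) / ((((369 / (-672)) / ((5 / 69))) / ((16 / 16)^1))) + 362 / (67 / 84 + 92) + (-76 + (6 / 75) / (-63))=-299676898999354 / 1414749588525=-211.82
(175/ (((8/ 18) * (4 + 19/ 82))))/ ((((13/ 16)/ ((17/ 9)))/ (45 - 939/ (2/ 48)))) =-21946717800/ 4511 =-4865155.80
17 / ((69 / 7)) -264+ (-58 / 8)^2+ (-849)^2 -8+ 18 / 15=3977626369 / 5520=720584.49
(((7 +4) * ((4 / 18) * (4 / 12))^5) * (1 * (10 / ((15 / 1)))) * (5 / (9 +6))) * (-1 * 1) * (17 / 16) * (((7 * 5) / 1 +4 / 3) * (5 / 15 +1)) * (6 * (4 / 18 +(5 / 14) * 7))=-15980272 / 3486784401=-0.00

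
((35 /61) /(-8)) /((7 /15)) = -75 /488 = -0.15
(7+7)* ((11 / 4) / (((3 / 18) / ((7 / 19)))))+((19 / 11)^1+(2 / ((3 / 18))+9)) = 22537 / 209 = 107.83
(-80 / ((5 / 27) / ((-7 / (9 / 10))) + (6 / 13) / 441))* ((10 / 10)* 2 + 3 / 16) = 222950 / 29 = 7687.93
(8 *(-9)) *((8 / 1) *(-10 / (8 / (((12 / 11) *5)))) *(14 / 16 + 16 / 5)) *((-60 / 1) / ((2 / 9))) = -4320981.82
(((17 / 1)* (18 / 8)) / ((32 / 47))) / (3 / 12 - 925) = -0.06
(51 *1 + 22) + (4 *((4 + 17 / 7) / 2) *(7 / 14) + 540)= 4336 / 7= 619.43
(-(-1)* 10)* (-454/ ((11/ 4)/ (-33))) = 54480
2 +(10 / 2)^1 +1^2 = 8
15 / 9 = 5 / 3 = 1.67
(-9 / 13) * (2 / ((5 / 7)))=-126 / 65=-1.94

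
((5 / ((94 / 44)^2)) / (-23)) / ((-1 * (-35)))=-484 / 355649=-0.00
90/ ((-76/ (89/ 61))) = -4005/ 2318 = -1.73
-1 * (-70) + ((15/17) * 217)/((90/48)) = 2926/17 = 172.12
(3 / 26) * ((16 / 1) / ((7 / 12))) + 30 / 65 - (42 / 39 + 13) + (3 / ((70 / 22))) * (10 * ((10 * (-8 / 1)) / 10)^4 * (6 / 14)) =10536447 / 637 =16540.73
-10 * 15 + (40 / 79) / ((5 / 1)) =-11842 / 79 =-149.90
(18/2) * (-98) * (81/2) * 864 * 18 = -555532992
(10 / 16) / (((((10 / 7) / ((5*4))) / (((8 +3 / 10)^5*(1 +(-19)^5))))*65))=-34137077303178549 / 2600000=-13129645116.61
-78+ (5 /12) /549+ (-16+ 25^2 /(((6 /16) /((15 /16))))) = 9674483 /6588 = 1468.50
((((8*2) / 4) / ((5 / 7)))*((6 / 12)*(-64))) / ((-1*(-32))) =-28 / 5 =-5.60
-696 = -696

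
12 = 12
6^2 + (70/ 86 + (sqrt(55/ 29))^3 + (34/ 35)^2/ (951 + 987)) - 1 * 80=-129663563/ 3002475 + 55 * sqrt(1595)/ 841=-40.57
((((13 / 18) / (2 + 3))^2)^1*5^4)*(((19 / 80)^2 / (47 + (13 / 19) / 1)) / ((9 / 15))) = 5795855 / 225441792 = 0.03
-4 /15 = -0.27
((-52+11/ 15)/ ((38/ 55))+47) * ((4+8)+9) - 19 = -22429/ 38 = -590.24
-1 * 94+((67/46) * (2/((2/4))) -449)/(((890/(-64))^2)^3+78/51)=-285407283415929196482/3036245716562470127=-94.00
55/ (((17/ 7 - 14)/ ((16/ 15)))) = -1232/ 243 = -5.07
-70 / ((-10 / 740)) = 5180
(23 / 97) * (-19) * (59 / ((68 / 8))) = -51566 / 1649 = -31.27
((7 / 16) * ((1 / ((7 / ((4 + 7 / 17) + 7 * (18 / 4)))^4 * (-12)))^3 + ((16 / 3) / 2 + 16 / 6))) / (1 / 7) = -1219925801449752123685902099996567305 / 2070849874467713926274343763968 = -589094.27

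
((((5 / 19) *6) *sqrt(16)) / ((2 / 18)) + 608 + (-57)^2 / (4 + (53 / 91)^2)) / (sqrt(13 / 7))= 965100067 *sqrt(91) / 8875451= 1037.30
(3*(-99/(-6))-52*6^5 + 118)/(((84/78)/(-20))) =52543985/7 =7506283.57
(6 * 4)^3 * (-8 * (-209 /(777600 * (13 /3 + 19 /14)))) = 5.22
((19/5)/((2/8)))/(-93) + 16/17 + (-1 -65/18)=-3.83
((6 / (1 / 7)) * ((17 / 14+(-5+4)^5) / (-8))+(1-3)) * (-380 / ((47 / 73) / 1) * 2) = 173375 / 47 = 3688.83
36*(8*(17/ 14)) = 2448/ 7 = 349.71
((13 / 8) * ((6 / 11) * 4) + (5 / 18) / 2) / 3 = 1459 / 1188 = 1.23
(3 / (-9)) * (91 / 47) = -91 / 141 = -0.65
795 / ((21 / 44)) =1665.71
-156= -156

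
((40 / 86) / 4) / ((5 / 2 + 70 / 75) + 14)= 150 / 22489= 0.01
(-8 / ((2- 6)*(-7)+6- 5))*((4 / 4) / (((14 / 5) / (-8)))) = 160 / 203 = 0.79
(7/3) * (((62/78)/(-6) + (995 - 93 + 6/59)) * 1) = 87168109/41418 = 2104.59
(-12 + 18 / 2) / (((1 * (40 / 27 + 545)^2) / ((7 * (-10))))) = 30618 / 43542005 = 0.00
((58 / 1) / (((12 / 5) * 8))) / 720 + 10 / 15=4637 / 6912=0.67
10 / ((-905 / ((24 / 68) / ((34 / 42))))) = -252 / 52309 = -0.00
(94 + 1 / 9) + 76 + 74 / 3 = 1753 / 9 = 194.78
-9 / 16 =-0.56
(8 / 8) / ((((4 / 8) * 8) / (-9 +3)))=-3 / 2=-1.50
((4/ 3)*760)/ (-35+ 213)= 5.69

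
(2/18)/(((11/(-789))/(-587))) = 154381/33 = 4678.21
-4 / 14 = -2 / 7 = -0.29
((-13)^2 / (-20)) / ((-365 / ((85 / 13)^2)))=289 / 292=0.99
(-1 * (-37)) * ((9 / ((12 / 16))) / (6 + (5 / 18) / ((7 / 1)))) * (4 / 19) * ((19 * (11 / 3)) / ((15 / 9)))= 2461536 / 3805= 646.92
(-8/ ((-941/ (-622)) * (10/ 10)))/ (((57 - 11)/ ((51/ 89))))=-0.07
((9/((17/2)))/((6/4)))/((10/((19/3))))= 0.45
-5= -5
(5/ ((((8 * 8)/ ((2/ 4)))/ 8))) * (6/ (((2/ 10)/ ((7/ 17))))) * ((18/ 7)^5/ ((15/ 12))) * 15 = 212576400/ 40817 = 5208.04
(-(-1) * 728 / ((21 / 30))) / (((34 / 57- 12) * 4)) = -22.80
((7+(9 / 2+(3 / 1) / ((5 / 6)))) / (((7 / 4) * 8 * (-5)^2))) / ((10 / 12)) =453 / 8750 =0.05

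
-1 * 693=-693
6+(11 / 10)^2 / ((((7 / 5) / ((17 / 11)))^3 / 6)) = 118971 / 7546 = 15.77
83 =83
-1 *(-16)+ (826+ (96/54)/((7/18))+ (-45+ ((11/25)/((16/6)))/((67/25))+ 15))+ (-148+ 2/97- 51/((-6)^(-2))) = -424848713/363944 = -1167.35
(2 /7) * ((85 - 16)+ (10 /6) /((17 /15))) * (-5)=-11980 /119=-100.67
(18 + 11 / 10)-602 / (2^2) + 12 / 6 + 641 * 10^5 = 320499353 / 5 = 64099870.60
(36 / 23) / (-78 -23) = -36 / 2323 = -0.02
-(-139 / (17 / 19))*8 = 21128 / 17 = 1242.82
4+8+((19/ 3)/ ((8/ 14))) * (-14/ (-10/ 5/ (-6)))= -907/ 2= -453.50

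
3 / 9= 1 / 3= 0.33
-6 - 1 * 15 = -21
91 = 91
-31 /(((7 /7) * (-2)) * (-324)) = -31 /648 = -0.05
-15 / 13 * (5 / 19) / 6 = -25 / 494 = -0.05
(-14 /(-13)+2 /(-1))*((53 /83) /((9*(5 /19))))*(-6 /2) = 4028 /5395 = 0.75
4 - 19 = -15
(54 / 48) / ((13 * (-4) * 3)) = -3 / 416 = -0.01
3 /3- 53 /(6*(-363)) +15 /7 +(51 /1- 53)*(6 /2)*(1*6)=-500569 /15246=-32.83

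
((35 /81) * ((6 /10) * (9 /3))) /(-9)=-7 /81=-0.09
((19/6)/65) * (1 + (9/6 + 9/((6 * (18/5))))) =133/936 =0.14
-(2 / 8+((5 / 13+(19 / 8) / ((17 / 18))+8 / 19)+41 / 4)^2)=-184.41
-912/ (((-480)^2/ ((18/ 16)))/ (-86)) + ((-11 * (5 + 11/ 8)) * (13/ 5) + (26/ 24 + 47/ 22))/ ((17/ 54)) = -40025199/ 70400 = -568.54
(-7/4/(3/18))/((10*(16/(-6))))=0.39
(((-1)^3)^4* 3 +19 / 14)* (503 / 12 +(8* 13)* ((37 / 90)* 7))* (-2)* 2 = -3746437 / 630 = -5946.73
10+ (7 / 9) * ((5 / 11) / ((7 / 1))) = 995 / 99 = 10.05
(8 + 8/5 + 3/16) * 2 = 783/40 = 19.58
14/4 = 7/2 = 3.50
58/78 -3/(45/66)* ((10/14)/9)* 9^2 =-7519/273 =-27.54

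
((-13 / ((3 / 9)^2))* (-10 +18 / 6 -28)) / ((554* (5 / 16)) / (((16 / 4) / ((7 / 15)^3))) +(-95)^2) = 88452000 / 195035011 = 0.45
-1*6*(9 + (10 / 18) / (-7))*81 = -30348 / 7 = -4335.43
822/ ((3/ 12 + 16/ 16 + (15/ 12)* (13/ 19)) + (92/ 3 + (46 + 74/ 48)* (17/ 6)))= 2248992/ 458207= 4.91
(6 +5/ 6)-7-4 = -25/ 6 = -4.17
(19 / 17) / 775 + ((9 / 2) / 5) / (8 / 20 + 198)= 0.01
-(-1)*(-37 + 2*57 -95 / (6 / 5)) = -13 / 6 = -2.17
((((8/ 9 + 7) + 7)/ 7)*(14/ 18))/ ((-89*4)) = -67/ 14418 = -0.00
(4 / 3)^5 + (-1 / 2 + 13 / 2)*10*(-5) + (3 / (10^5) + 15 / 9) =-7147099271 / 24300000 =-294.12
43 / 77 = 0.56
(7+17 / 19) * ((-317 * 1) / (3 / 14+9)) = -221900 / 817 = -271.60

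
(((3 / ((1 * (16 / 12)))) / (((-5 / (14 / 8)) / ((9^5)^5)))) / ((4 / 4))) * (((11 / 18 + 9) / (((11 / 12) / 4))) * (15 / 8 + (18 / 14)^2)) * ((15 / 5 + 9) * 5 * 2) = -10038129816457692382007980000.00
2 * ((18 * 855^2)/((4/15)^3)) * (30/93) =111024421875/248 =447679120.46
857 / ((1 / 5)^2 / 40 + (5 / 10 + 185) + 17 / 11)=9427000 / 2057511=4.58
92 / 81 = 1.14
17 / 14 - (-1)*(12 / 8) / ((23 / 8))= 559 / 322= 1.74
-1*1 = -1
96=96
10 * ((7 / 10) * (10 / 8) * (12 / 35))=3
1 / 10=0.10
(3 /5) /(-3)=-0.20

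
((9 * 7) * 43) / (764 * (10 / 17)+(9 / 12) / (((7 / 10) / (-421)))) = -644742 / 395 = -1632.26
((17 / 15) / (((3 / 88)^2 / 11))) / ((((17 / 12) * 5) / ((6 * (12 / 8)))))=340736 / 25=13629.44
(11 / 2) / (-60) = -11 / 120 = -0.09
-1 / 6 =-0.17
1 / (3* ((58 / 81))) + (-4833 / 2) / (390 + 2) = -129573 / 22736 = -5.70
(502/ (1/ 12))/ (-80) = -75.30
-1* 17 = -17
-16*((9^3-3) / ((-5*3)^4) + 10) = -2703872 / 16875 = -160.23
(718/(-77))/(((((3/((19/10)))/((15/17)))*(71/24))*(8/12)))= -245556/92939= -2.64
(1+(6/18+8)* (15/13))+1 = 151/13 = 11.62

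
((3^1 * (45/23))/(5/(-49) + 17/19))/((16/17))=237405/30176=7.87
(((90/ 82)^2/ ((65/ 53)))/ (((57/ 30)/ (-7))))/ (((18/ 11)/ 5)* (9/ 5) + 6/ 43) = -2961275625/ 596237252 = -4.97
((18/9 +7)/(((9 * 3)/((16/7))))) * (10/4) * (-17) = -680/21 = -32.38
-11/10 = -1.10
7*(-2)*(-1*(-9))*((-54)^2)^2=-1071385056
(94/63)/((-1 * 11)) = -94/693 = -0.14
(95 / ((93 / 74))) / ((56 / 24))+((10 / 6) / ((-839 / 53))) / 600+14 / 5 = 2306849203 / 65542680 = 35.20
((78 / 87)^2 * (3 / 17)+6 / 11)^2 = 11683448100 / 24732909289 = 0.47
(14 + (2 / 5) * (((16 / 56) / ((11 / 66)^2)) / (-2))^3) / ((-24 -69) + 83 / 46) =3187892 / 7194425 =0.44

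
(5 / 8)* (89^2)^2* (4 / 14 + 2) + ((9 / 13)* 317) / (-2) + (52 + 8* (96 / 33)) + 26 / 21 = 538328228261 / 6006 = 89631739.64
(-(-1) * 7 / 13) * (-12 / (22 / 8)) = -2.35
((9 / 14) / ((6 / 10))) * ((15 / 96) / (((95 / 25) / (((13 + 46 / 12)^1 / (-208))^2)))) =1275125 / 4419158016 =0.00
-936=-936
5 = 5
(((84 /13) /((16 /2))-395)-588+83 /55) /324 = -467459 /154440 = -3.03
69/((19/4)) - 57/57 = 13.53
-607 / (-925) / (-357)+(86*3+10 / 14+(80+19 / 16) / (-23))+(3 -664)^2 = 53126873797549 / 121522800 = 437176.18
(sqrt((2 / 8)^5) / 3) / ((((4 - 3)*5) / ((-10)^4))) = 125 / 6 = 20.83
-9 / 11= -0.82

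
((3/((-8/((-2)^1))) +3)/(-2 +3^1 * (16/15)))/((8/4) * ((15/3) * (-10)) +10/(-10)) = -25/808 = -0.03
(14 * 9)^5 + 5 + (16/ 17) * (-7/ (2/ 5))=539885479197/ 17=31757969364.53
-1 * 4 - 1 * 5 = -9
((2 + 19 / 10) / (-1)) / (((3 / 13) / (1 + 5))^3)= -342732 / 5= -68546.40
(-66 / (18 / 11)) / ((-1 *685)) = 121 / 2055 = 0.06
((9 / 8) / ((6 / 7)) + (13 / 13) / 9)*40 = 1025 / 18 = 56.94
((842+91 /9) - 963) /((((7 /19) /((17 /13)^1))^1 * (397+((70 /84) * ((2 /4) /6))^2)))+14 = 2436309098 /187284643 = 13.01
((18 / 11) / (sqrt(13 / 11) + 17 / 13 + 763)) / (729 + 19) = 581256 / 203075054633-1521 *sqrt(143) / 4467651201926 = 0.00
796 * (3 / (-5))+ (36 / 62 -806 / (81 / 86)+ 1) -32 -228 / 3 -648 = -26211983 / 12555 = -2087.77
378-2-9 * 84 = -380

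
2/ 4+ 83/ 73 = 239/ 146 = 1.64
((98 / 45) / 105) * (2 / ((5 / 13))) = 364 / 3375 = 0.11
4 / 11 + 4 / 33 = 16 / 33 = 0.48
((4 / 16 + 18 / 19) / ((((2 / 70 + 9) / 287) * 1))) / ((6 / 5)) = 4570475 / 144096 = 31.72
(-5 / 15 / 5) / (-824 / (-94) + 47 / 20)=-188 / 31347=-0.01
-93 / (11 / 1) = -93 / 11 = -8.45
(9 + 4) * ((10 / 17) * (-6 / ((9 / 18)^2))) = -3120 / 17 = -183.53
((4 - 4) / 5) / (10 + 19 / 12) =0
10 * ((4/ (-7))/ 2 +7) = 470/ 7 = 67.14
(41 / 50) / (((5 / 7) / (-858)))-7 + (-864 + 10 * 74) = -139498 / 125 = -1115.98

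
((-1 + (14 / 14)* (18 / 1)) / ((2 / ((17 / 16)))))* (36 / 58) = 2601 / 464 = 5.61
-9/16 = -0.56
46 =46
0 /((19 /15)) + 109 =109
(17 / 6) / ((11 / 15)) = 85 / 22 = 3.86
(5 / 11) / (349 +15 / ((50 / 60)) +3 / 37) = 0.00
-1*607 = -607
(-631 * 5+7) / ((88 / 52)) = -20462 / 11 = -1860.18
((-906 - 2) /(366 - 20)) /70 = -227 /6055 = -0.04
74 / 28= 37 / 14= 2.64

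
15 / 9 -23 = -64 / 3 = -21.33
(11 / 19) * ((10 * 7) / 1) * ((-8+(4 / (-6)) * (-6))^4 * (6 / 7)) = 168960 / 19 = 8892.63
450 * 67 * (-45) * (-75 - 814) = 1206150750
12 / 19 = 0.63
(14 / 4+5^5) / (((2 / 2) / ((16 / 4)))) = 12514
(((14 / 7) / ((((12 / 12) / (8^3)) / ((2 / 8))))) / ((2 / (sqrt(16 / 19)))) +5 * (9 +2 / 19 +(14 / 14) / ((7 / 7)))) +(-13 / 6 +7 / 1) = 6311 / 114 +512 * sqrt(19) / 19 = 172.82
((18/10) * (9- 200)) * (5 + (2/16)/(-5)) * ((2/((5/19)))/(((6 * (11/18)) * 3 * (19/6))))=-1026243/2750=-373.18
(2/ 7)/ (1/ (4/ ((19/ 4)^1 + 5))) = 32/ 273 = 0.12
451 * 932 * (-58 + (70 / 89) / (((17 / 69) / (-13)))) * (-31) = 1961632278848 / 1513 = 1296518360.11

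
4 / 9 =0.44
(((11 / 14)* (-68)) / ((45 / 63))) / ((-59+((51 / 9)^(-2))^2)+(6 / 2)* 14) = 15618427 / 3549440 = 4.40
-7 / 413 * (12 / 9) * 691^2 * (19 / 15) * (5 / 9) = -36288556 / 4779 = -7593.34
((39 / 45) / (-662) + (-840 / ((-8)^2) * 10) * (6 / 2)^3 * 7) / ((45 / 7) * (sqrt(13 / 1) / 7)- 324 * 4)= 24139955399 * sqrt(13) / 1779778919628 + 4731431258204 / 247191516615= 19.19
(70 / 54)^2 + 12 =9973 / 729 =13.68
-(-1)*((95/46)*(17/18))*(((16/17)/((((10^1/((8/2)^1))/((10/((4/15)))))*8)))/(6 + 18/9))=475/1104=0.43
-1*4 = -4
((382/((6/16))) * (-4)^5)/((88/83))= -32466944/33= -983846.79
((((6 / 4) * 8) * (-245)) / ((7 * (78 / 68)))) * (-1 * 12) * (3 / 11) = 1198.32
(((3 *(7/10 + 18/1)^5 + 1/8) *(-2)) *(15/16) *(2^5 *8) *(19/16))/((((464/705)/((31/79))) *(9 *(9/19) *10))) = -360824525344468717/6598080000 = -54686291.37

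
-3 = -3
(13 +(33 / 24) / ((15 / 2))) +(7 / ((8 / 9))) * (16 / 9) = 1631 / 60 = 27.18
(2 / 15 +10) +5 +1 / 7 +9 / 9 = 1709 / 105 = 16.28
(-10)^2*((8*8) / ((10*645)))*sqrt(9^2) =384 / 43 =8.93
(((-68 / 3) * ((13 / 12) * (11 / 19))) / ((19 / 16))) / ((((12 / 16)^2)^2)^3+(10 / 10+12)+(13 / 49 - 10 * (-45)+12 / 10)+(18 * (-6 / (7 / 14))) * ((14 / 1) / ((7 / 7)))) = 159878815416320 / 34181517348906219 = 0.00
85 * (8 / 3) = 226.67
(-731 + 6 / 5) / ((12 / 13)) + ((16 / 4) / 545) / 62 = -160289599 / 202740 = -790.62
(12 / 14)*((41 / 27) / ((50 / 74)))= 3034 / 1575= 1.93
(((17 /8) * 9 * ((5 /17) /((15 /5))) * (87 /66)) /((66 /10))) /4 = 725 /7744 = 0.09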